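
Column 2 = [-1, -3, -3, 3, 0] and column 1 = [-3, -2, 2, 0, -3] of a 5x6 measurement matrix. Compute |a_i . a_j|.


Inner product: -1*-3 + -3*-2 + -3*2 + 3*0 + 0*-3
Products: [3, 6, -6, 0, 0]
Sum = 3.
|dot| = 3.

3


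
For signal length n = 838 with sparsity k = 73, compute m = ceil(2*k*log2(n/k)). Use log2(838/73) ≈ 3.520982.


log2(n/k) = log2(838/73) ≈ 3.520982.
2*k*log2(n/k) ≈ 2*73*3.520982 = 514.063372.
m = ceil(514.063372) = 515.

515


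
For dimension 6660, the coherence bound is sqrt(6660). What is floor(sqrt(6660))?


81^2 = 6561 <= 6660 < 6724 = 82^2, so 81 <= sqrt(6660) < 82.
floor(sqrt(6660)) = 81.

81


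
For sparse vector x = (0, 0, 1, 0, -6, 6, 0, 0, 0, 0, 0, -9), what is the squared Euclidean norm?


Non-zero entries: [(2, 1), (4, -6), (5, 6), (11, -9)]
Squares: [1, 36, 36, 81]
||x||_2^2 = sum = 154.

154


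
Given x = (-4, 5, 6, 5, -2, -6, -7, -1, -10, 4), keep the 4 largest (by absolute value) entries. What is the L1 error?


Sorted |x_i| descending: [10, 7, 6, 6, 5, 5, 4, 4, 2, 1]
Keep top 4: [10, 7, 6, 6]
Tail entries: [5, 5, 4, 4, 2, 1]
L1 error = sum of tail = 21.

21


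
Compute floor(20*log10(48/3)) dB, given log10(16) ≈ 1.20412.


||x||/||e|| = 48/3 = 16.
log10(16) ≈ 1.20412.
20*log10(||x||/||e||) ≈ 20*1.20412 = 24.0824.
floor(24.0824) = 24.

24


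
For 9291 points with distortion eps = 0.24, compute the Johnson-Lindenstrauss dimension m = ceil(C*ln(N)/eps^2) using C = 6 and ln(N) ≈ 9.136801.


ln(9291) ≈ 9.136801.
eps^2 = 0.24^2 = 0.0576.
C*ln(N)/eps^2 ≈ 6*9.136801/0.0576 ≈ 951.7501.
m = ceil(951.7501) = 952.

952


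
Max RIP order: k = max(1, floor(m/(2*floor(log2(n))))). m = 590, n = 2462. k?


floor(log2(2462)) = 11.
2*11 = 22.
m/(2*floor(log2(n))) = 590/22 ≈ 26.8182.
floor = 26.
k = max(1, 26) = 26.

26


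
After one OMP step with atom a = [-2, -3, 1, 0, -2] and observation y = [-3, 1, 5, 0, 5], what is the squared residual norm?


a^T a = 18.
a^T y = -2.
coeff = -2/18 = -1/9.
||r||^2 = 538/9.

538/9


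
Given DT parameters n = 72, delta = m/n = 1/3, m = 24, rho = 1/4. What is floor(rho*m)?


m = 1/3*72 = 24.
rho = 1/4.
rho*m = 1/4*24 = 6.
k = floor(6) = 6.

6


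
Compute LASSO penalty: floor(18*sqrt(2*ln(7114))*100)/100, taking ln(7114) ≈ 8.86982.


ln(7114) ≈ 8.86982.
2*ln(n) ≈ 17.73964.
sqrt(2*ln(n)) ≈ sqrt(17.73964) ≈ 4.211845.
lambda ≈ 18*4.211845 = 75.81321.
floor(lambda*100)/100 = 75.81.

75.81


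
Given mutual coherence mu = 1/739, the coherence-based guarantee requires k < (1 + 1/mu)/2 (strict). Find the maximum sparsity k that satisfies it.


1/mu = 739.
1 + 1/mu = 740.
(1 + 1/mu)/2 = 370 is an integer and the inequality is strict, so k_max = 370 - 1 = 369.

369


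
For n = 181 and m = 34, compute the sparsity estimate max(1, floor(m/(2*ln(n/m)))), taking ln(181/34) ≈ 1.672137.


n/m = 181/34.
ln(n/m) ≈ 1.672137.
2*ln(n/m) ≈ 3.344274.
m/(2*ln(n/m)) ≈ 34/3.344274 ≈ 10.1666.
floor = 10.
k_max = max(1, 10) = 10.

10


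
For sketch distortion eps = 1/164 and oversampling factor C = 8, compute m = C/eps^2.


1/eps = 164.
(1/eps)^2 = 26896.
m = 8*26896 = 215168.

215168


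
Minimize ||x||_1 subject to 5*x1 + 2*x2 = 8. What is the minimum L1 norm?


Axis intercepts:
  x1 = 8/5, x2 = 0: L1 = 8/5
  x1 = 0, x2 = 4: L1 = 4
x* = (8/5, 0)
||x*||_1 = 8/5.

8/5


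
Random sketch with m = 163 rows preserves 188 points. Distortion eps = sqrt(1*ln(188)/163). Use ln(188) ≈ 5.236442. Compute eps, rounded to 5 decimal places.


ln(188) ≈ 5.236442.
1*ln(N)/m ≈ 1*5.236442/163 ≈ 0.03212541.
eps = sqrt(0.03212541) ≈ 0.1792356 ≈ 0.17924.

0.17924


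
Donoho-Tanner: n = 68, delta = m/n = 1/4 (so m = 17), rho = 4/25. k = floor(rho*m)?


m = 1/4*68 = 17.
rho = 4/25.
rho*m = 4/25*17 = 2.72.
k = floor(2.72) = 2.

2


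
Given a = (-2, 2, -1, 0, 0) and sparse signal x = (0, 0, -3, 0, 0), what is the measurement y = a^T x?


Non-zero terms: ['-1*-3']
Products: [3]
y = sum = 3.

3


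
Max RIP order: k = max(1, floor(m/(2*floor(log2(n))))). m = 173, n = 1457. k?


floor(log2(1457)) = 10.
2*10 = 20.
m/(2*floor(log2(n))) = 173/20 ≈ 8.65.
floor = 8.
k = max(1, 8) = 8.

8


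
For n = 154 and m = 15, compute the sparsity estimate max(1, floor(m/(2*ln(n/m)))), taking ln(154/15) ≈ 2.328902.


n/m = 154/15.
ln(n/m) ≈ 2.328902.
2*ln(n/m) ≈ 4.657804.
m/(2*ln(n/m)) ≈ 15/4.657804 ≈ 3.2204.
floor = 3.
k_max = max(1, 3) = 3.

3


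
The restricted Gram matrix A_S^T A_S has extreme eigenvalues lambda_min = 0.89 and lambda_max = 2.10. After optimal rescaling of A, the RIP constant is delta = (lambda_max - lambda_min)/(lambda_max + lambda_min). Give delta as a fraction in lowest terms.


lambda_max - lambda_min = 2.10 - 0.89 = 1.21.
lambda_max + lambda_min = 2.10 + 0.89 = 2.99.
delta = 1.21/2.99 = 121/299.

121/299


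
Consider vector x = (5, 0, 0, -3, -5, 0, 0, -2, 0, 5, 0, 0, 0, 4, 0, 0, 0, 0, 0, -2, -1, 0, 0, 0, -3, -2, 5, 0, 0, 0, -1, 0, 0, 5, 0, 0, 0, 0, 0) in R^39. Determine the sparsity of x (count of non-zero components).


Non-zero positions: [0, 3, 4, 7, 9, 13, 19, 20, 24, 25, 26, 30, 33].
Sparsity = 13.

13


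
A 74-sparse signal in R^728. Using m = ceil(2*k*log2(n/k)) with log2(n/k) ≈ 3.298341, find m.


log2(n/k) = log2(728/74) ≈ 3.298341.
2*k*log2(n/k) ≈ 2*74*3.298341 = 488.154468.
m = ceil(488.154468) = 489.

489


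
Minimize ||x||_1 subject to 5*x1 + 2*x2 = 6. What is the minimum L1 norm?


Axis intercepts:
  x1 = 6/5, x2 = 0: L1 = 6/5
  x1 = 0, x2 = 3: L1 = 3
x* = (6/5, 0)
||x*||_1 = 6/5.

6/5


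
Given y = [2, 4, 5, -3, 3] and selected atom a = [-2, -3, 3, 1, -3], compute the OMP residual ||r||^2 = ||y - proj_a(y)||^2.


a^T a = 32.
a^T y = -13.
coeff = -13/32 = -13/32.
||r||^2 = 1847/32.

1847/32


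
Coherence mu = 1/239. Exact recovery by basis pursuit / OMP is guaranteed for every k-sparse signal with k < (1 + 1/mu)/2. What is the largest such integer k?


1/mu = 239.
1 + 1/mu = 240.
(1 + 1/mu)/2 = 120 is an integer and the inequality is strict, so k_max = 120 - 1 = 119.

119


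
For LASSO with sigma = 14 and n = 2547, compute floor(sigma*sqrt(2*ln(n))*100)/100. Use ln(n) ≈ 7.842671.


ln(2547) ≈ 7.842671.
2*ln(n) ≈ 15.685342.
sqrt(2*ln(n)) ≈ sqrt(15.685342) ≈ 3.960472.
lambda ≈ 14*3.960472 = 55.446608.
floor(lambda*100)/100 = 55.44.

55.44


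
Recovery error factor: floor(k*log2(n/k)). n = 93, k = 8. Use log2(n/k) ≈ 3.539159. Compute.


log2(n/k) = log2(93/8) ≈ 3.539159.
k*log2(n/k) ≈ 8*3.539159 = 28.313272.
floor(28.313272) = 28.

28


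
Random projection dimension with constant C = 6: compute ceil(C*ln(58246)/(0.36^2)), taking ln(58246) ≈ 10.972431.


ln(58246) ≈ 10.972431.
eps^2 = 0.36^2 = 0.1296.
C*ln(N)/eps^2 ≈ 6*10.972431/0.1296 ≈ 507.9829.
m = ceil(507.9829) = 508.

508


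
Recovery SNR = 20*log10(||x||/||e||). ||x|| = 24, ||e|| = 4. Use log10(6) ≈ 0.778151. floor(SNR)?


||x||/||e|| = 24/4 = 6.
log10(6) ≈ 0.778151.
20*log10(||x||/||e||) ≈ 20*0.778151 = 15.56302.
floor(15.56302) = 15.

15


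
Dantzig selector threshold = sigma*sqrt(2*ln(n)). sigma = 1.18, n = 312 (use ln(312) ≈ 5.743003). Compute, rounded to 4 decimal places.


ln(312) ≈ 5.743003.
2*ln(n) ≈ 11.486006.
sqrt(2*ln(n)) ≈ sqrt(11.486006) ≈ 3.389101.
threshold ≈ 1.18*3.389101 = 3.99913918 ≈ 3.9991.

3.9991


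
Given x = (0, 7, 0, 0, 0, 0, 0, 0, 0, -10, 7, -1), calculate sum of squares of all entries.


Non-zero entries: [(1, 7), (9, -10), (10, 7), (11, -1)]
Squares: [49, 100, 49, 1]
||x||_2^2 = sum = 199.

199


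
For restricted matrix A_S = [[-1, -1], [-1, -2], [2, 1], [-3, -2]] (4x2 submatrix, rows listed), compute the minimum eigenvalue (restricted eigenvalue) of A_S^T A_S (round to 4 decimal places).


A_S^T A_S = [[15, 11], [11, 10]].
trace = 25.
det = 29.
disc = trace^2 - 4*det = 625 - 4*29 = 509.
sqrt(509) ≈ 22.561028.
lam_min = (25 - sqrt(509))/2 ≈ (25 - 22.561028)/2 = 1.219486 ≈ 1.2195.

1.2195


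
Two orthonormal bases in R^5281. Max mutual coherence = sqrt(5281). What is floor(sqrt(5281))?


72^2 = 5184 <= 5281 < 5329 = 73^2, so 72 <= sqrt(5281) < 73.
floor(sqrt(5281)) = 72.

72


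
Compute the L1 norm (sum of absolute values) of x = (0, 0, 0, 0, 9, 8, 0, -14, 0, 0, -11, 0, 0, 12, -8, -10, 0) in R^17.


Non-zero entries: [(4, 9), (5, 8), (7, -14), (10, -11), (13, 12), (14, -8), (15, -10)]
Absolute values: [9, 8, 14, 11, 12, 8, 10]
||x||_1 = sum = 72.

72


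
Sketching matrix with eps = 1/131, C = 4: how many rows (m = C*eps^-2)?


1/eps = 131.
(1/eps)^2 = 17161.
m = 4*17161 = 68644.

68644


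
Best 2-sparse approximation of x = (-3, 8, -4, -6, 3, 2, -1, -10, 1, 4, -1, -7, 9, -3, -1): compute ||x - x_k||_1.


Sorted |x_i| descending: [10, 9, 8, 7, 6, 4, 4, 3, 3, 3, 2, 1, 1, 1, 1]
Keep top 2: [10, 9]
Tail entries: [8, 7, 6, 4, 4, 3, 3, 3, 2, 1, 1, 1, 1]
L1 error = sum of tail = 44.

44


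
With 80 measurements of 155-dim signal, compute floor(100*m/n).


100*m/n = 100*80/155 ≈ 51.6129.
floor = 51.

51


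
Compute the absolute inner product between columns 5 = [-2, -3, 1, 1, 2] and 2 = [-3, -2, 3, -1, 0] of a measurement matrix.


Inner product: -2*-3 + -3*-2 + 1*3 + 1*-1 + 2*0
Products: [6, 6, 3, -1, 0]
Sum = 14.
|dot| = 14.

14


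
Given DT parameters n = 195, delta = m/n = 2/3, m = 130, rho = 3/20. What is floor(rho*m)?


m = 2/3*195 = 130.
rho = 3/20.
rho*m = 3/20*130 = 19.5.
k = floor(19.5) = 19.

19


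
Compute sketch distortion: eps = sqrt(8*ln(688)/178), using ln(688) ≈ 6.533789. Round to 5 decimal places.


ln(688) ≈ 6.533789.
8*ln(N)/m ≈ 8*6.533789/178 ≈ 0.29365344.
eps = sqrt(0.29365344) ≈ 0.541898 ≈ 0.54190.

0.54190


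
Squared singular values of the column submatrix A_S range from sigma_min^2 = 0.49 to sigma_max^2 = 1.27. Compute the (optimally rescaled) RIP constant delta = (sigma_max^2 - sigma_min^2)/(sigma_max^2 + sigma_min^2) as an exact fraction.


lambda_max - lambda_min = 1.27 - 0.49 = 0.78.
lambda_max + lambda_min = 1.27 + 0.49 = 1.76.
delta = 0.78/1.76 = 78/176 = 39/88.

39/88


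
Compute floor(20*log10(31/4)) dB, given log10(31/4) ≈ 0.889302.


||x||/||e|| = 31/4.
log10(31/4) ≈ 0.889302.
20*log10(||x||/||e||) ≈ 20*0.889302 = 17.78604.
floor(17.78604) = 17.

17


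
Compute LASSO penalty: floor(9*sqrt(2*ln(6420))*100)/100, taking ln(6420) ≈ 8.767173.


ln(6420) ≈ 8.767173.
2*ln(n) ≈ 17.534346.
sqrt(2*ln(n)) ≈ sqrt(17.534346) ≈ 4.187403.
lambda ≈ 9*4.187403 = 37.686627.
floor(lambda*100)/100 = 37.68.

37.68


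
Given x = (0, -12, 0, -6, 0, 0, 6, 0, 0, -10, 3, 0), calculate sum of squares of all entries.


Non-zero entries: [(1, -12), (3, -6), (6, 6), (9, -10), (10, 3)]
Squares: [144, 36, 36, 100, 9]
||x||_2^2 = sum = 325.

325


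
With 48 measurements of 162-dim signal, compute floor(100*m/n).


100*m/n = 100*48/162 ≈ 29.6296.
floor = 29.

29


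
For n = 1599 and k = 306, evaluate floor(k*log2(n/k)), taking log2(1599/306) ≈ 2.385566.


log2(n/k) = log2(1599/306) ≈ 2.385566.
k*log2(n/k) ≈ 306*2.385566 = 729.983196.
floor(729.983196) = 729.

729


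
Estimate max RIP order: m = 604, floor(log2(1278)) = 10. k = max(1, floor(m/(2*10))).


floor(log2(1278)) = 10.
2*10 = 20.
m/(2*floor(log2(n))) = 604/20 ≈ 30.2.
floor = 30.
k = max(1, 30) = 30.

30


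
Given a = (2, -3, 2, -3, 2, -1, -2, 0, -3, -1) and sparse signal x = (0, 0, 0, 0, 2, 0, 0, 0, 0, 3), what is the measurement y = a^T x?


Non-zero terms: ['2*2', '-1*3']
Products: [4, -3]
y = sum = 1.

1


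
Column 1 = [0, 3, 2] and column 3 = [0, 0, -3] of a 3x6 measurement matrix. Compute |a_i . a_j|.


Inner product: 0*0 + 3*0 + 2*-3
Products: [0, 0, -6]
Sum = -6.
|dot| = 6.

6


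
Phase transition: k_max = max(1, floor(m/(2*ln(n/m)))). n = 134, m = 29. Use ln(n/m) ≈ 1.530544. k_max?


n/m = 134/29.
ln(n/m) ≈ 1.530544.
2*ln(n/m) ≈ 3.061088.
m/(2*ln(n/m)) ≈ 29/3.061088 ≈ 9.4738.
floor = 9.
k_max = max(1, 9) = 9.

9


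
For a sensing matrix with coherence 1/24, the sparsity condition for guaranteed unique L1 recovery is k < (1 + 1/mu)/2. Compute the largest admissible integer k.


1/mu = 24.
1 + 1/mu = 25.
(1 + 1/mu)/2 = 12.5 is not an integer, so k_max = floor(12.5) = 12.

12


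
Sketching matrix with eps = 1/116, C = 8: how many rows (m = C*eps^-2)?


1/eps = 116.
(1/eps)^2 = 13456.
m = 8*13456 = 107648.

107648


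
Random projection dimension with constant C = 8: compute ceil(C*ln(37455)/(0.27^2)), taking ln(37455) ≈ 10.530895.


ln(37455) ≈ 10.530895.
eps^2 = 0.27^2 = 0.0729.
C*ln(N)/eps^2 ≈ 8*10.530895/0.0729 ≈ 1155.6538.
m = ceil(1155.6538) = 1156.

1156


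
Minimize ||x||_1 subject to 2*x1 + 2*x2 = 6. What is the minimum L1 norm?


Axis intercepts:
  x1 = 3, x2 = 0: L1 = 3
  x1 = 0, x2 = 3: L1 = 3
x* = (3, 0)
||x*||_1 = 3.

3


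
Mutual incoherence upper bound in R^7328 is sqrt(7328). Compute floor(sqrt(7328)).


85^2 = 7225 <= 7328 < 7396 = 86^2, so 85 <= sqrt(7328) < 86.
floor(sqrt(7328)) = 85.

85


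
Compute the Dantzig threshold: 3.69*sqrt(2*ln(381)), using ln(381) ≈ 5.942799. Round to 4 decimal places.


ln(381) ≈ 5.942799.
2*ln(n) ≈ 11.885598.
sqrt(2*ln(n)) ≈ sqrt(11.885598) ≈ 3.44755.
threshold ≈ 3.69*3.44755 = 12.7214595 ≈ 12.7215.

12.7215


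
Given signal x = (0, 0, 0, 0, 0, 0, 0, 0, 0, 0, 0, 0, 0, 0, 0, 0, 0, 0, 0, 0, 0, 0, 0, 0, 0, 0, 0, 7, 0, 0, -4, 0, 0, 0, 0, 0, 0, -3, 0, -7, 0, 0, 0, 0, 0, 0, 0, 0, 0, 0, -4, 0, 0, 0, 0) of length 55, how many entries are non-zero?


Non-zero positions: [27, 30, 37, 39, 50].
Sparsity = 5.

5


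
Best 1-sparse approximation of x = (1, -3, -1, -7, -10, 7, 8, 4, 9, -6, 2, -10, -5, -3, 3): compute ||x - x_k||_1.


Sorted |x_i| descending: [10, 10, 9, 8, 7, 7, 6, 5, 4, 3, 3, 3, 2, 1, 1]
Keep top 1: [10]
Tail entries: [10, 9, 8, 7, 7, 6, 5, 4, 3, 3, 3, 2, 1, 1]
L1 error = sum of tail = 69.

69


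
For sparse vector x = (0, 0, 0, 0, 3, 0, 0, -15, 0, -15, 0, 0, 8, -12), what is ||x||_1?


Non-zero entries: [(4, 3), (7, -15), (9, -15), (12, 8), (13, -12)]
Absolute values: [3, 15, 15, 8, 12]
||x||_1 = sum = 53.

53


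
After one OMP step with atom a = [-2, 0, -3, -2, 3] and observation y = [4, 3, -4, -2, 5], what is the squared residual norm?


a^T a = 26.
a^T y = 23.
coeff = 23/26 = 23/26.
||r||^2 = 1291/26.

1291/26


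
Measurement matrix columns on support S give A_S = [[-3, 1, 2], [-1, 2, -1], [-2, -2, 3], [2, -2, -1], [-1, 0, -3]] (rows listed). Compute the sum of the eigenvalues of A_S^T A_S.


Sum of eigenvalues of A_S^T A_S = trace(A_S^T A_S) = sum of squared column norms of A_S.
A_S^T A_S diagonal: [19, 13, 24].
trace = 19 + 13 + 24 = 56.

56


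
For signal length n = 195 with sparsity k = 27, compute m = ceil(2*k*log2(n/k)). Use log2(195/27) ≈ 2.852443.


log2(n/k) = log2(195/27) ≈ 2.852443.
2*k*log2(n/k) ≈ 2*27*2.852443 = 154.031922.
m = ceil(154.031922) = 155.

155


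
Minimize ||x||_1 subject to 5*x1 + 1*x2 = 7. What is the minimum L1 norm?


Axis intercepts:
  x1 = 7/5, x2 = 0: L1 = 7/5
  x1 = 0, x2 = 7: L1 = 7
x* = (7/5, 0)
||x*||_1 = 7/5.

7/5


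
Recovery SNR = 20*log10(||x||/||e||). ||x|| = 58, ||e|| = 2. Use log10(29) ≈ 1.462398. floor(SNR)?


||x||/||e|| = 58/2 = 29.
log10(29) ≈ 1.462398.
20*log10(||x||/||e||) ≈ 20*1.462398 = 29.24796.
floor(29.24796) = 29.

29


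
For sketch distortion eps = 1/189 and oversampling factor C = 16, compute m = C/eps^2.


1/eps = 189.
(1/eps)^2 = 35721.
m = 16*35721 = 571536.

571536


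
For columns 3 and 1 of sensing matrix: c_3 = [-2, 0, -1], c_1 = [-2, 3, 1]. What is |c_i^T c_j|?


Inner product: -2*-2 + 0*3 + -1*1
Products: [4, 0, -1]
Sum = 3.
|dot| = 3.

3


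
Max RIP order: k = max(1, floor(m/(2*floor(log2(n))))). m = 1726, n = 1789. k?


floor(log2(1789)) = 10.
2*10 = 20.
m/(2*floor(log2(n))) = 1726/20 ≈ 86.3.
floor = 86.
k = max(1, 86) = 86.

86


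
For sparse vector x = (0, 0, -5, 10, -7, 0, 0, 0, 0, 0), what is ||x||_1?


Non-zero entries: [(2, -5), (3, 10), (4, -7)]
Absolute values: [5, 10, 7]
||x||_1 = sum = 22.

22


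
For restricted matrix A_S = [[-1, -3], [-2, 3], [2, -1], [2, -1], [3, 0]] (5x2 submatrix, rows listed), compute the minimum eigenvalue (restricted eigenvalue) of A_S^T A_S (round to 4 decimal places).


A_S^T A_S = [[22, -7], [-7, 20]].
trace = 42.
det = 391.
disc = trace^2 - 4*det = 1764 - 4*391 = 200.
sqrt(200) ≈ 14.142136.
lam_min = (42 - sqrt(200))/2 ≈ (42 - 14.142136)/2 = 13.928932 ≈ 13.9289.

13.9289


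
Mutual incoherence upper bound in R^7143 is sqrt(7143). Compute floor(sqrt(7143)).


84^2 = 7056 <= 7143 < 7225 = 85^2, so 84 <= sqrt(7143) < 85.
floor(sqrt(7143)) = 84.

84


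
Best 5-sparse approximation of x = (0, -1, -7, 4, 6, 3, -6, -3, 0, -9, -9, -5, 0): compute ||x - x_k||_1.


Sorted |x_i| descending: [9, 9, 7, 6, 6, 5, 4, 3, 3, 1, 0, 0, 0]
Keep top 5: [9, 9, 7, 6, 6]
Tail entries: [5, 4, 3, 3, 1, 0, 0, 0]
L1 error = sum of tail = 16.

16


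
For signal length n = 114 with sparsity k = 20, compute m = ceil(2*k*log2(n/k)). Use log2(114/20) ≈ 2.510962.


log2(n/k) = log2(114/20) ≈ 2.510962.
2*k*log2(n/k) ≈ 2*20*2.510962 = 100.43848.
m = ceil(100.43848) = 101.

101


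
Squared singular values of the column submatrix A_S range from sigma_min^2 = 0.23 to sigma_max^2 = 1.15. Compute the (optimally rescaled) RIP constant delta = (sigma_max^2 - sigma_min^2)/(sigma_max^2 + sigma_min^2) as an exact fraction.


lambda_max - lambda_min = 1.15 - 0.23 = 0.92.
lambda_max + lambda_min = 1.15 + 0.23 = 1.38.
delta = 0.92/1.38 = 92/138 = 2/3.

2/3


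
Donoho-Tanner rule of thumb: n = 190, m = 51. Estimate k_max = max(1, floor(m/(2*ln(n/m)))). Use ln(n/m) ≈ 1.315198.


n/m = 190/51.
ln(n/m) ≈ 1.315198.
2*ln(n/m) ≈ 2.630396.
m/(2*ln(n/m)) ≈ 51/2.630396 ≈ 19.3887.
floor = 19.
k_max = max(1, 19) = 19.

19


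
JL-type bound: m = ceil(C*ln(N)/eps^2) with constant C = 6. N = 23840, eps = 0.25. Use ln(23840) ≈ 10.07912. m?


ln(23840) ≈ 10.07912.
eps^2 = 0.25^2 = 0.0625.
C*ln(N)/eps^2 ≈ 6*10.07912/0.0625 ≈ 967.5955.
m = ceil(967.5955) = 968.

968


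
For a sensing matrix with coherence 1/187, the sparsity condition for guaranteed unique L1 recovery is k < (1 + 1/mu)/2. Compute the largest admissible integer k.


1/mu = 187.
1 + 1/mu = 188.
(1 + 1/mu)/2 = 94 is an integer and the inequality is strict, so k_max = 94 - 1 = 93.

93


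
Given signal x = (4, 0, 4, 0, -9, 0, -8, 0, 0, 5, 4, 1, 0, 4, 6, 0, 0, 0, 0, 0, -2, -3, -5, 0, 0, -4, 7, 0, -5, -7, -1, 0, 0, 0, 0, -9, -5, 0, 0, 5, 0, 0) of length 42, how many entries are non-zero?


Non-zero positions: [0, 2, 4, 6, 9, 10, 11, 13, 14, 20, 21, 22, 25, 26, 28, 29, 30, 35, 36, 39].
Sparsity = 20.

20


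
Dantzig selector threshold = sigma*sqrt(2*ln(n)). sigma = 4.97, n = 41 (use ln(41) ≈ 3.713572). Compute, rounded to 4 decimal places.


ln(41) ≈ 3.713572.
2*ln(n) ≈ 7.427144.
sqrt(2*ln(n)) ≈ sqrt(7.427144) ≈ 2.725279.
threshold ≈ 4.97*2.725279 = 13.54463663 ≈ 13.5446.

13.5446


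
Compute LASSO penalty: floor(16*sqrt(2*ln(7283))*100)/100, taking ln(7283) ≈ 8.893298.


ln(7283) ≈ 8.893298.
2*ln(n) ≈ 17.786596.
sqrt(2*ln(n)) ≈ sqrt(17.786596) ≈ 4.217416.
lambda ≈ 16*4.217416 = 67.478656.
floor(lambda*100)/100 = 67.47.

67.47


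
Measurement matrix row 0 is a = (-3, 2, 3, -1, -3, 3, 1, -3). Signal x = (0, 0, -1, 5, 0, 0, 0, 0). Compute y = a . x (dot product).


Non-zero terms: ['3*-1', '-1*5']
Products: [-3, -5]
y = sum = -8.

-8


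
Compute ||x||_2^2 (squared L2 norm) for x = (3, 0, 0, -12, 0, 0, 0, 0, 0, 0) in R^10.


Non-zero entries: [(0, 3), (3, -12)]
Squares: [9, 144]
||x||_2^2 = sum = 153.

153


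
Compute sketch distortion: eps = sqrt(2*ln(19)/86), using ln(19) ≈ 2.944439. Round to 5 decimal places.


ln(19) ≈ 2.944439.
2*ln(N)/m ≈ 2*2.944439/86 ≈ 0.06847533.
eps = sqrt(0.06847533) ≈ 0.2616779 ≈ 0.26168.

0.26168


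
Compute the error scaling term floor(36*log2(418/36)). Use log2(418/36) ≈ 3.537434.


log2(n/k) = log2(418/36) ≈ 3.537434.
k*log2(n/k) ≈ 36*3.537434 = 127.347624.
floor(127.347624) = 127.

127


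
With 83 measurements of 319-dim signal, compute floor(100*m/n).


100*m/n = 100*83/319 ≈ 26.0188.
floor = 26.

26


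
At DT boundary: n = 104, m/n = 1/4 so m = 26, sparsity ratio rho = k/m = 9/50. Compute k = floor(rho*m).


m = 1/4*104 = 26.
rho = 9/50.
rho*m = 9/50*26 = 4.68.
k = floor(4.68) = 4.

4


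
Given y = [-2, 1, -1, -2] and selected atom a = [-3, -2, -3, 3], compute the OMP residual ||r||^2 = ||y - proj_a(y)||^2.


a^T a = 31.
a^T y = 1.
coeff = 1/31 = 1/31.
||r||^2 = 309/31.

309/31


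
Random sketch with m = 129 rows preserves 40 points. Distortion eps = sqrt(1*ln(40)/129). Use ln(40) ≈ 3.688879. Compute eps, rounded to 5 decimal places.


ln(40) ≈ 3.688879.
1*ln(N)/m ≈ 1*3.688879/129 ≈ 0.02859596.
eps = sqrt(0.02859596) ≈ 0.1691034 ≈ 0.16910.

0.16910


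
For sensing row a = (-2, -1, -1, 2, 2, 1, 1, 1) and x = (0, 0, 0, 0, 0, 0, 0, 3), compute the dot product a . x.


Non-zero terms: ['1*3']
Products: [3]
y = sum = 3.

3


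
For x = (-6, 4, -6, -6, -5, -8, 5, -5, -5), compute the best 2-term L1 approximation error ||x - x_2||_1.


Sorted |x_i| descending: [8, 6, 6, 6, 5, 5, 5, 5, 4]
Keep top 2: [8, 6]
Tail entries: [6, 6, 5, 5, 5, 5, 4]
L1 error = sum of tail = 36.

36


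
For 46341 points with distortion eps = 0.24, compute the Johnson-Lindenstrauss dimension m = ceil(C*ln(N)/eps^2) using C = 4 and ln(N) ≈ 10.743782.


ln(46341) ≈ 10.743782.
eps^2 = 0.24^2 = 0.0576.
C*ln(N)/eps^2 ≈ 4*10.743782/0.0576 ≈ 746.096.
m = ceil(746.096) = 747.

747


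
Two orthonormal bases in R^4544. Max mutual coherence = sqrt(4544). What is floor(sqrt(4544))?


67^2 = 4489 <= 4544 < 4624 = 68^2, so 67 <= sqrt(4544) < 68.
floor(sqrt(4544)) = 67.

67


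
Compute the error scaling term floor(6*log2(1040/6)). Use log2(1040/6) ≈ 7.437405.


log2(n/k) = log2(1040/6) ≈ 7.437405.
k*log2(n/k) ≈ 6*7.437405 = 44.62443.
floor(44.62443) = 44.

44


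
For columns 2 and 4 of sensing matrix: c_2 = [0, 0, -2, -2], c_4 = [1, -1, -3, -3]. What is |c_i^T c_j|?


Inner product: 0*1 + 0*-1 + -2*-3 + -2*-3
Products: [0, 0, 6, 6]
Sum = 12.
|dot| = 12.

12


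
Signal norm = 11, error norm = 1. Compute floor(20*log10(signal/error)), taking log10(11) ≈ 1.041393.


||x||/||e|| = 11/1 = 11.
log10(11) ≈ 1.041393.
20*log10(||x||/||e||) ≈ 20*1.041393 = 20.82786.
floor(20.82786) = 20.

20


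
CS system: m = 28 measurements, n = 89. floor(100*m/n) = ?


100*m/n = 100*28/89 ≈ 31.4607.
floor = 31.

31


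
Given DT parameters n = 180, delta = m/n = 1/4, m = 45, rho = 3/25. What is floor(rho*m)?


m = 1/4*180 = 45.
rho = 3/25.
rho*m = 3/25*45 = 5.4.
k = floor(5.4) = 5.

5


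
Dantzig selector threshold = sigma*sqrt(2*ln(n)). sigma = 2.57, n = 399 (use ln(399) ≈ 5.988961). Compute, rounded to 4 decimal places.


ln(399) ≈ 5.988961.
2*ln(n) ≈ 11.977922.
sqrt(2*ln(n)) ≈ sqrt(11.977922) ≈ 3.460913.
threshold ≈ 2.57*3.460913 = 8.89454641 ≈ 8.8945.

8.8945


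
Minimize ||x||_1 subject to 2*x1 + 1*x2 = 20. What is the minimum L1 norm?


Axis intercepts:
  x1 = 10, x2 = 0: L1 = 10
  x1 = 0, x2 = 20: L1 = 20
x* = (10, 0)
||x*||_1 = 10.

10


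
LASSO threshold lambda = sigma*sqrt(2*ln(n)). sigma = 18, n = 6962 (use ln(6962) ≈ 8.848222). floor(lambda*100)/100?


ln(6962) ≈ 8.848222.
2*ln(n) ≈ 17.696444.
sqrt(2*ln(n)) ≈ sqrt(17.696444) ≈ 4.206714.
lambda ≈ 18*4.206714 = 75.720852.
floor(lambda*100)/100 = 75.72.

75.72


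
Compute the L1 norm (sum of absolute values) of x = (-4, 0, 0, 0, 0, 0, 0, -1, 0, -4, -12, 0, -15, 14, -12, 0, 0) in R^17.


Non-zero entries: [(0, -4), (7, -1), (9, -4), (10, -12), (12, -15), (13, 14), (14, -12)]
Absolute values: [4, 1, 4, 12, 15, 14, 12]
||x||_1 = sum = 62.

62


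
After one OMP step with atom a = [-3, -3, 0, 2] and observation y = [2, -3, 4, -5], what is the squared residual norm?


a^T a = 22.
a^T y = -7.
coeff = -7/22 = -7/22.
||r||^2 = 1139/22.

1139/22


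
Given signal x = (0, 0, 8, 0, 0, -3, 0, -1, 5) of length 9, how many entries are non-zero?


Non-zero positions: [2, 5, 7, 8].
Sparsity = 4.

4


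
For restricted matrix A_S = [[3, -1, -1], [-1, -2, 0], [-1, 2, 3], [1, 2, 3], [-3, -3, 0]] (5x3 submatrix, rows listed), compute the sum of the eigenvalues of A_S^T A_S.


Sum of eigenvalues of A_S^T A_S = trace(A_S^T A_S) = sum of squared column norms of A_S.
A_S^T A_S diagonal: [21, 22, 19].
trace = 21 + 22 + 19 = 62.

62


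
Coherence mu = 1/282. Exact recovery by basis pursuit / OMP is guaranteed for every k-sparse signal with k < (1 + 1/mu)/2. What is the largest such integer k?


1/mu = 282.
1 + 1/mu = 283.
(1 + 1/mu)/2 = 141.5 is not an integer, so k_max = floor(141.5) = 141.

141


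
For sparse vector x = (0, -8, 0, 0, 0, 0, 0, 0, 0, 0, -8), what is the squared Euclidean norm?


Non-zero entries: [(1, -8), (10, -8)]
Squares: [64, 64]
||x||_2^2 = sum = 128.

128


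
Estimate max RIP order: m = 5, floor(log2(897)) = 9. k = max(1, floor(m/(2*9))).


floor(log2(897)) = 9.
2*9 = 18.
m/(2*floor(log2(n))) = 5/18 ≈ 0.2778.
floor = 0.
k = max(1, 0) = 1.

1


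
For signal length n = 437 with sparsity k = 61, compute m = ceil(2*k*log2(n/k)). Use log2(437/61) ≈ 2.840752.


log2(n/k) = log2(437/61) ≈ 2.840752.
2*k*log2(n/k) ≈ 2*61*2.840752 = 346.571744.
m = ceil(346.571744) = 347.

347


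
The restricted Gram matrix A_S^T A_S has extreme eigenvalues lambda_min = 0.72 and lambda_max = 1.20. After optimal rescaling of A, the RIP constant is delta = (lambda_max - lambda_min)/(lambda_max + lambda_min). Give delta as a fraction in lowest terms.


lambda_max - lambda_min = 1.20 - 0.72 = 0.48.
lambda_max + lambda_min = 1.20 + 0.72 = 1.92.
delta = 0.48/1.92 = 48/192 = 1/4.

1/4


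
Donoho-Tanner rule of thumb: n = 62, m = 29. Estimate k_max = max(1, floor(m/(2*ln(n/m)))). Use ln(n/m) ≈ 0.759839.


n/m = 62/29.
ln(n/m) ≈ 0.759839.
2*ln(n/m) ≈ 1.519678.
m/(2*ln(n/m)) ≈ 29/1.519678 ≈ 19.083.
floor = 19.
k_max = max(1, 19) = 19.

19


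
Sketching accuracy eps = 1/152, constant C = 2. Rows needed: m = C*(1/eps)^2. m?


1/eps = 152.
(1/eps)^2 = 23104.
m = 2*23104 = 46208.

46208


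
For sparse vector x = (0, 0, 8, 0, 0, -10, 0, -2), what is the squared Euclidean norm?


Non-zero entries: [(2, 8), (5, -10), (7, -2)]
Squares: [64, 100, 4]
||x||_2^2 = sum = 168.

168


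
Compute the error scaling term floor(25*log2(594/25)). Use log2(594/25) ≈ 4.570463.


log2(n/k) = log2(594/25) ≈ 4.570463.
k*log2(n/k) ≈ 25*4.570463 = 114.261575.
floor(114.261575) = 114.

114


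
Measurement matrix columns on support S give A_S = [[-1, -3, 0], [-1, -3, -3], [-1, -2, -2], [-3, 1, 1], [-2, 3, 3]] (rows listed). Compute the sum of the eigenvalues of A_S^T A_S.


Sum of eigenvalues of A_S^T A_S = trace(A_S^T A_S) = sum of squared column norms of A_S.
A_S^T A_S diagonal: [16, 32, 23].
trace = 16 + 32 + 23 = 71.

71


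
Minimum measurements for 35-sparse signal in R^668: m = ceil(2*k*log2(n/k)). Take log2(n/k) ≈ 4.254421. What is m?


log2(n/k) = log2(668/35) ≈ 4.254421.
2*k*log2(n/k) ≈ 2*35*4.254421 = 297.80947.
m = ceil(297.80947) = 298.

298


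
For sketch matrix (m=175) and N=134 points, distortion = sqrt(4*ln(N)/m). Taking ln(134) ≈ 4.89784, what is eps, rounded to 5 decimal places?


ln(134) ≈ 4.89784.
4*ln(N)/m ≈ 4*4.89784/175 ≈ 0.11195063.
eps = sqrt(0.11195063) ≈ 0.3345902 ≈ 0.33459.

0.33459


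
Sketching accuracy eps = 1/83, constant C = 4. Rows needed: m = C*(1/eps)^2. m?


1/eps = 83.
(1/eps)^2 = 6889.
m = 4*6889 = 27556.

27556


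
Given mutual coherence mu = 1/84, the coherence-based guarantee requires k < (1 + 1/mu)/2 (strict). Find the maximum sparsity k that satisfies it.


1/mu = 84.
1 + 1/mu = 85.
(1 + 1/mu)/2 = 42.5 is not an integer, so k_max = floor(42.5) = 42.

42


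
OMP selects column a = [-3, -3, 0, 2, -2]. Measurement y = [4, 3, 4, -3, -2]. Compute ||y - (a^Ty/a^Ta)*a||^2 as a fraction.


a^T a = 26.
a^T y = -23.
coeff = -23/26 = -23/26.
||r||^2 = 875/26.

875/26


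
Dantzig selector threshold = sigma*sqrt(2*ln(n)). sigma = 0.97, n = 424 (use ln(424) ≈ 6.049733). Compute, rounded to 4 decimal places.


ln(424) ≈ 6.049733.
2*ln(n) ≈ 12.099466.
sqrt(2*ln(n)) ≈ sqrt(12.099466) ≈ 3.478429.
threshold ≈ 0.97*3.478429 = 3.37407613 ≈ 3.3741.

3.3741


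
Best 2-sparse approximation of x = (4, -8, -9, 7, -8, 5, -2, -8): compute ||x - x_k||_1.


Sorted |x_i| descending: [9, 8, 8, 8, 7, 5, 4, 2]
Keep top 2: [9, 8]
Tail entries: [8, 8, 7, 5, 4, 2]
L1 error = sum of tail = 34.

34


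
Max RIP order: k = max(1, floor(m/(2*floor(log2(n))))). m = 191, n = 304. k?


floor(log2(304)) = 8.
2*8 = 16.
m/(2*floor(log2(n))) = 191/16 ≈ 11.9375.
floor = 11.
k = max(1, 11) = 11.

11


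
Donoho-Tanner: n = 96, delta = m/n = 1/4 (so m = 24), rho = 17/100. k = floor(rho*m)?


m = 1/4*96 = 24.
rho = 17/100.
rho*m = 17/100*24 = 4.08.
k = floor(4.08) = 4.

4


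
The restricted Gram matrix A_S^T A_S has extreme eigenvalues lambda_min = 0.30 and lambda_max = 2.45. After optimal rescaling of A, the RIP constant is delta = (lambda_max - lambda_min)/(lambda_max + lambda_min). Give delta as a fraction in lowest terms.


lambda_max - lambda_min = 2.45 - 0.30 = 2.15.
lambda_max + lambda_min = 2.45 + 0.30 = 2.75.
delta = 2.15/2.75 = 215/275 = 43/55.

43/55


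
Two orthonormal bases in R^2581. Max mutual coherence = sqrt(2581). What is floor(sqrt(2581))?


50^2 = 2500 <= 2581 < 2601 = 51^2, so 50 <= sqrt(2581) < 51.
floor(sqrt(2581)) = 50.

50


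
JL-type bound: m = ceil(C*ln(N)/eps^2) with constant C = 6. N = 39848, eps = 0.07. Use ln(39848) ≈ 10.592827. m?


ln(39848) ≈ 10.592827.
eps^2 = 0.07^2 = 0.0049.
C*ln(N)/eps^2 ≈ 6*10.592827/0.0049 ≈ 12970.8086.
m = ceil(12970.8086) = 12971.

12971


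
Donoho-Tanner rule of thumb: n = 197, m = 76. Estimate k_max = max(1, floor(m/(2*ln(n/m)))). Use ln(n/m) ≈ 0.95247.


n/m = 197/76.
ln(n/m) ≈ 0.95247.
2*ln(n/m) ≈ 1.90494.
m/(2*ln(n/m)) ≈ 76/1.90494 ≈ 39.8963.
floor = 39.
k_max = max(1, 39) = 39.

39


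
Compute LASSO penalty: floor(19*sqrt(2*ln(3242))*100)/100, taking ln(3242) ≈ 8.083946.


ln(3242) ≈ 8.083946.
2*ln(n) ≈ 16.167892.
sqrt(2*ln(n)) ≈ sqrt(16.167892) ≈ 4.020932.
lambda ≈ 19*4.020932 = 76.397708.
floor(lambda*100)/100 = 76.39.

76.39


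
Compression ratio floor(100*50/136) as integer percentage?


100*m/n = 100*50/136 ≈ 36.7647.
floor = 36.

36


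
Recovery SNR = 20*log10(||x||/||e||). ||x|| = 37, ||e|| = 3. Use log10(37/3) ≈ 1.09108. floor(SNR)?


||x||/||e|| = 37/3.
log10(37/3) ≈ 1.09108.
20*log10(||x||/||e||) ≈ 20*1.09108 = 21.8216.
floor(21.8216) = 21.

21


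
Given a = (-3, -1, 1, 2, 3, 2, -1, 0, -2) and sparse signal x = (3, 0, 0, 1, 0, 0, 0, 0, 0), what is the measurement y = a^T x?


Non-zero terms: ['-3*3', '2*1']
Products: [-9, 2]
y = sum = -7.

-7


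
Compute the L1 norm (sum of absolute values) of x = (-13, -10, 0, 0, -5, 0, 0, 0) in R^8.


Non-zero entries: [(0, -13), (1, -10), (4, -5)]
Absolute values: [13, 10, 5]
||x||_1 = sum = 28.

28


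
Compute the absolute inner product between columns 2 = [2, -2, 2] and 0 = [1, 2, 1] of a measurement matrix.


Inner product: 2*1 + -2*2 + 2*1
Products: [2, -4, 2]
Sum = 0.
|dot| = 0.

0


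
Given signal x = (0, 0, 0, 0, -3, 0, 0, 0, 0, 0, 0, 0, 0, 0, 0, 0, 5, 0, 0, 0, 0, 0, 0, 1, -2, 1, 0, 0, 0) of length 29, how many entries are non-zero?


Non-zero positions: [4, 16, 23, 24, 25].
Sparsity = 5.

5


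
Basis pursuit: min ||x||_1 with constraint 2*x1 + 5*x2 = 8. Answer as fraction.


Axis intercepts:
  x1 = 4, x2 = 0: L1 = 4
  x1 = 0, x2 = 8/5: L1 = 8/5
x* = (0, 8/5)
||x*||_1 = 8/5.

8/5


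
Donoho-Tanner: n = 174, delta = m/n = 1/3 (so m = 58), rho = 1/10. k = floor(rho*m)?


m = 1/3*174 = 58.
rho = 1/10.
rho*m = 1/10*58 = 5.8.
k = floor(5.8) = 5.

5


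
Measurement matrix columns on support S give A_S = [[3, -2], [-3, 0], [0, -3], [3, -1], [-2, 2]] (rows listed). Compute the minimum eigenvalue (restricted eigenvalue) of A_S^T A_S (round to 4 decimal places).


A_S^T A_S = [[31, -13], [-13, 18]].
trace = 49.
det = 389.
disc = trace^2 - 4*det = 2401 - 4*389 = 845.
sqrt(845) ≈ 29.068884.
lam_min = (49 - sqrt(845))/2 ≈ (49 - 29.068884)/2 = 9.965558 ≈ 9.9656.

9.9656


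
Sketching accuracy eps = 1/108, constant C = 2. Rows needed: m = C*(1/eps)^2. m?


1/eps = 108.
(1/eps)^2 = 11664.
m = 2*11664 = 23328.

23328


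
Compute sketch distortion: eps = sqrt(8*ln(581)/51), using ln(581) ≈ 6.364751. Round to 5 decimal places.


ln(581) ≈ 6.364751.
8*ln(N)/m ≈ 8*6.364751/51 ≈ 0.99839231.
eps = sqrt(0.99839231) ≈ 0.9991958 ≈ 0.99920.

0.99920


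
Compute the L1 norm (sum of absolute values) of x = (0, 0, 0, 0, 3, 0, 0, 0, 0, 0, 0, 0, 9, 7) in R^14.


Non-zero entries: [(4, 3), (12, 9), (13, 7)]
Absolute values: [3, 9, 7]
||x||_1 = sum = 19.

19


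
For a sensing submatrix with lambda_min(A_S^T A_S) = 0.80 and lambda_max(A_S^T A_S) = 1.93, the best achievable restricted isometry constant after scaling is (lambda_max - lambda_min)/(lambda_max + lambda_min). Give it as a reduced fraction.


lambda_max - lambda_min = 1.93 - 0.80 = 1.13.
lambda_max + lambda_min = 1.93 + 0.80 = 2.73.
delta = 1.13/2.73 = 113/273.

113/273


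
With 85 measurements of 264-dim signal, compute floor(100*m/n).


100*m/n = 100*85/264 ≈ 32.197.
floor = 32.

32


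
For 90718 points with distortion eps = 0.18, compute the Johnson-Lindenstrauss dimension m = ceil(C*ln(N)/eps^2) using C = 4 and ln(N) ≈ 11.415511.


ln(90718) ≈ 11.415511.
eps^2 = 0.18^2 = 0.0324.
C*ln(N)/eps^2 ≈ 4*11.415511/0.0324 ≈ 1409.3223.
m = ceil(1409.3223) = 1410.

1410


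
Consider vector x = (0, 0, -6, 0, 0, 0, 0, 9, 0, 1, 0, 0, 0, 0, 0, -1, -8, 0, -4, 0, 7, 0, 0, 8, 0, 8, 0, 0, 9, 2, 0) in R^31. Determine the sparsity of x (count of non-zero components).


Non-zero positions: [2, 7, 9, 15, 16, 18, 20, 23, 25, 28, 29].
Sparsity = 11.

11


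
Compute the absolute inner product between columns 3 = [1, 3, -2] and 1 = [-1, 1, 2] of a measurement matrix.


Inner product: 1*-1 + 3*1 + -2*2
Products: [-1, 3, -4]
Sum = -2.
|dot| = 2.

2


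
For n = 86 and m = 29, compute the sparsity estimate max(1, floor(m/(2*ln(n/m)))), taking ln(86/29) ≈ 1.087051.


n/m = 86/29.
ln(n/m) ≈ 1.087051.
2*ln(n/m) ≈ 2.174102.
m/(2*ln(n/m)) ≈ 29/2.174102 ≈ 13.3388.
floor = 13.
k_max = max(1, 13) = 13.

13


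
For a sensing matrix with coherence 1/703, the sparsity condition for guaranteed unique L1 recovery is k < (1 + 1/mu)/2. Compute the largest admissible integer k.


1/mu = 703.
1 + 1/mu = 704.
(1 + 1/mu)/2 = 352 is an integer and the inequality is strict, so k_max = 352 - 1 = 351.

351


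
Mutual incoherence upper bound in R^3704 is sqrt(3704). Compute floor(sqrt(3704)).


60^2 = 3600 <= 3704 < 3721 = 61^2, so 60 <= sqrt(3704) < 61.
floor(sqrt(3704)) = 60.

60


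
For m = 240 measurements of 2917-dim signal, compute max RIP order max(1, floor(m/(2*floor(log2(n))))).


floor(log2(2917)) = 11.
2*11 = 22.
m/(2*floor(log2(n))) = 240/22 ≈ 10.9091.
floor = 10.
k = max(1, 10) = 10.

10


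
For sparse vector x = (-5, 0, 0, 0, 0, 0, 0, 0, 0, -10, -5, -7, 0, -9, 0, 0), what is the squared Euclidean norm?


Non-zero entries: [(0, -5), (9, -10), (10, -5), (11, -7), (13, -9)]
Squares: [25, 100, 25, 49, 81]
||x||_2^2 = sum = 280.

280


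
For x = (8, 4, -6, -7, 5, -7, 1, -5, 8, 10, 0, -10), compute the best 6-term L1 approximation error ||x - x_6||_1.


Sorted |x_i| descending: [10, 10, 8, 8, 7, 7, 6, 5, 5, 4, 1, 0]
Keep top 6: [10, 10, 8, 8, 7, 7]
Tail entries: [6, 5, 5, 4, 1, 0]
L1 error = sum of tail = 21.

21


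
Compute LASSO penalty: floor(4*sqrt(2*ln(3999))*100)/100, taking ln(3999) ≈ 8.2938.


ln(3999) ≈ 8.2938.
2*ln(n) ≈ 16.5876.
sqrt(2*ln(n)) ≈ sqrt(16.5876) ≈ 4.072788.
lambda ≈ 4*4.072788 = 16.291152.
floor(lambda*100)/100 = 16.29.

16.29


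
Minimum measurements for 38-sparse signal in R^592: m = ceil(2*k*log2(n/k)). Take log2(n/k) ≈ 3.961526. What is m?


log2(n/k) = log2(592/38) ≈ 3.961526.
2*k*log2(n/k) ≈ 2*38*3.961526 = 301.075976.
m = ceil(301.075976) = 302.

302


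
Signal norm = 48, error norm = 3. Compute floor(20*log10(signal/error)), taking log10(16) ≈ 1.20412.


||x||/||e|| = 48/3 = 16.
log10(16) ≈ 1.20412.
20*log10(||x||/||e||) ≈ 20*1.20412 = 24.0824.
floor(24.0824) = 24.

24


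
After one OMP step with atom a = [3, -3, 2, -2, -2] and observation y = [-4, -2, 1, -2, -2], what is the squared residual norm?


a^T a = 30.
a^T y = 4.
coeff = 4/30 = 2/15.
||r||^2 = 427/15.

427/15


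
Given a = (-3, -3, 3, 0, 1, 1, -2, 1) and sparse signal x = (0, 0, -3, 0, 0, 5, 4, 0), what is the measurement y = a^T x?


Non-zero terms: ['3*-3', '1*5', '-2*4']
Products: [-9, 5, -8]
y = sum = -12.

-12


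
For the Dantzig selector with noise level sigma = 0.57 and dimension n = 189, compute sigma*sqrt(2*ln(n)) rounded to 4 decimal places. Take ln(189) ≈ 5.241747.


ln(189) ≈ 5.241747.
2*ln(n) ≈ 10.483494.
sqrt(2*ln(n)) ≈ sqrt(10.483494) ≈ 3.237822.
threshold ≈ 0.57*3.237822 = 1.84555854 ≈ 1.8456.

1.8456


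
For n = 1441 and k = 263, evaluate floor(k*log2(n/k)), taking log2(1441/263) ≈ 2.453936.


log2(n/k) = log2(1441/263) ≈ 2.453936.
k*log2(n/k) ≈ 263*2.453936 = 645.385168.
floor(645.385168) = 645.

645


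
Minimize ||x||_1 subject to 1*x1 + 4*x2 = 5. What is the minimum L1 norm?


Axis intercepts:
  x1 = 5, x2 = 0: L1 = 5
  x1 = 0, x2 = 5/4: L1 = 5/4
x* = (0, 5/4)
||x*||_1 = 5/4.

5/4


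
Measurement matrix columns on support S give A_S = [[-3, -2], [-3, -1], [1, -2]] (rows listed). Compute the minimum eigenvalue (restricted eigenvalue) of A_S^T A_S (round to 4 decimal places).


A_S^T A_S = [[19, 7], [7, 9]].
trace = 28.
det = 122.
disc = trace^2 - 4*det = 784 - 4*122 = 296.
sqrt(296) ≈ 17.204651.
lam_min = (28 - sqrt(296))/2 ≈ (28 - 17.204651)/2 = 5.3976745 ≈ 5.3977.

5.3977


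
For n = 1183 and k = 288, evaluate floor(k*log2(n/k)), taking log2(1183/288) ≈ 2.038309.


log2(n/k) = log2(1183/288) ≈ 2.038309.
k*log2(n/k) ≈ 288*2.038309 = 587.032992.
floor(587.032992) = 587.

587


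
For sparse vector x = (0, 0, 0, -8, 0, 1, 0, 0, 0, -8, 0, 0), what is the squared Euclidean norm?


Non-zero entries: [(3, -8), (5, 1), (9, -8)]
Squares: [64, 1, 64]
||x||_2^2 = sum = 129.

129


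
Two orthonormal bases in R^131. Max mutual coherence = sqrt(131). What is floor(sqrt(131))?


11^2 = 121 <= 131 < 144 = 12^2, so 11 <= sqrt(131) < 12.
floor(sqrt(131)) = 11.

11


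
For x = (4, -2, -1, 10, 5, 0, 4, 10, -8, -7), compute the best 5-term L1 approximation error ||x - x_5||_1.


Sorted |x_i| descending: [10, 10, 8, 7, 5, 4, 4, 2, 1, 0]
Keep top 5: [10, 10, 8, 7, 5]
Tail entries: [4, 4, 2, 1, 0]
L1 error = sum of tail = 11.

11


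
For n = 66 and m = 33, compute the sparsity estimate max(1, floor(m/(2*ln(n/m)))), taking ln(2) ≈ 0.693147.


n/m = 66/33 = 2.
ln(n/m) ≈ 0.693147.
2*ln(n/m) ≈ 1.386294.
m/(2*ln(n/m)) ≈ 33/1.386294 ≈ 23.8045.
floor = 23.
k_max = max(1, 23) = 23.

23


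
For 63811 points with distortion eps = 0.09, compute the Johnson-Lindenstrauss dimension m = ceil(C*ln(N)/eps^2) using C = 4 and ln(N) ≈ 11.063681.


ln(63811) ≈ 11.063681.
eps^2 = 0.09^2 = 0.0081.
C*ln(N)/eps^2 ≈ 4*11.063681/0.0081 ≈ 5463.5462.
m = ceil(5463.5462) = 5464.

5464
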